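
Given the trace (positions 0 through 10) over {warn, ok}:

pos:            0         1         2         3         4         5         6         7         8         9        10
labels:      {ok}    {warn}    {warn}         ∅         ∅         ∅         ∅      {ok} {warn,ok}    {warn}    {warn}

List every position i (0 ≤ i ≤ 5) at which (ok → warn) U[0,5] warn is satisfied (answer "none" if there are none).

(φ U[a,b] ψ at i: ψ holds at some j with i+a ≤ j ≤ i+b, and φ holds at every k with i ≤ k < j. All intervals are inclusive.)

Evaluate at each i in [0,5]:
  i=0: ✗ (lhs fails at k=0 before rhs at j=1)
  i=1: ✓ (rhs at j=1)
  i=2: ✓ (rhs at j=2)
  i=3: ✗ (lhs fails at k=7 before rhs at j=8)
  i=4: ✗ (lhs fails at k=7 before rhs at j=8)
  i=5: ✗ (lhs fails at k=7 before rhs at j=8)

1, 2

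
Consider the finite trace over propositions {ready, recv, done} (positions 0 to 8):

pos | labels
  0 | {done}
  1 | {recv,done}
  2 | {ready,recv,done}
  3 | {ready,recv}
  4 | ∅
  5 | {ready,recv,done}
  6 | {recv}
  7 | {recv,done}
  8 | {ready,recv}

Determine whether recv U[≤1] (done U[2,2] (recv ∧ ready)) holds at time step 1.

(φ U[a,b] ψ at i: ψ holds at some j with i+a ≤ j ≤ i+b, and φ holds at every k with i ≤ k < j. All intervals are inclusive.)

True

Need some j in [1,2] with (done U[2,2] (recv ∧ ready)), and recv at every k in [1,j-1].
  j=1: (done U[2,2] (recv ∧ ready)) holds; no prefix to check → satisfied.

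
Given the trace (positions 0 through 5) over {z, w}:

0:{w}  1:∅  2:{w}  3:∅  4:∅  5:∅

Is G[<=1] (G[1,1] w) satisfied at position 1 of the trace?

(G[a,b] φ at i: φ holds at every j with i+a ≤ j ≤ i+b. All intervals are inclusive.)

Check G[1,1] w at every j in [1,2]:
  j=1: holds on [2,2]
  j=2: fails at 3
Fails at j=2 → formula fails.

No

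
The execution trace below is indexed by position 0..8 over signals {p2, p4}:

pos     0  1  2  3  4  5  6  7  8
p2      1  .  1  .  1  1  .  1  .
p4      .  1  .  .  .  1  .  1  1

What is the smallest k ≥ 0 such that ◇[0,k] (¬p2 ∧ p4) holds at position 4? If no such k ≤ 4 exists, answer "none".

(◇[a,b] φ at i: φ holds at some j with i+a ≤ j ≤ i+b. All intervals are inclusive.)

Scan j = 4,5,… for (¬p2 ∧ p4):
  j=4: fails
  j=5: fails
  j=6: fails
  j=7: fails
  j=8: holds
First hit at j=8, so smallest k = 8-4 = 4.

4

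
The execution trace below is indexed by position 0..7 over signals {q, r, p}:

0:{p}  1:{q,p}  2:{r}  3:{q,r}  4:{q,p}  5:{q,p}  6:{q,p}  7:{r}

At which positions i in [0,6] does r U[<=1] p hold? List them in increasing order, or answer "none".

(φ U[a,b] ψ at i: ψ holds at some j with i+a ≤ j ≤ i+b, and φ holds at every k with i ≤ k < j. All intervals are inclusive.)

0, 1, 3, 4, 5, 6

Evaluate at each i in [0,6]:
  i=0: ✓ (rhs at j=0)
  i=1: ✓ (rhs at j=1)
  i=2: ✗ (no rhs in [2,3])
  i=3: ✓ (rhs at j=4; lhs holds on [3,3])
  i=4: ✓ (rhs at j=4)
  i=5: ✓ (rhs at j=5)
  i=6: ✓ (rhs at j=6)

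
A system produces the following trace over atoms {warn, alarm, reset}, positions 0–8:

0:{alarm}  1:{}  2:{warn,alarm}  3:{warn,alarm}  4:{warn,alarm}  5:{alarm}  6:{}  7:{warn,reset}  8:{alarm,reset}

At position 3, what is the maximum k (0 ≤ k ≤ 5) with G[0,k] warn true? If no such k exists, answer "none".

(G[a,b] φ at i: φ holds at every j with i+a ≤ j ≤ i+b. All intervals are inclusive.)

warn must hold from j=3 onward; find where it first fails.
  j=3: holds
  j=4: holds
  j=5: fails
Holds on [3,4], so largest k = 1.

1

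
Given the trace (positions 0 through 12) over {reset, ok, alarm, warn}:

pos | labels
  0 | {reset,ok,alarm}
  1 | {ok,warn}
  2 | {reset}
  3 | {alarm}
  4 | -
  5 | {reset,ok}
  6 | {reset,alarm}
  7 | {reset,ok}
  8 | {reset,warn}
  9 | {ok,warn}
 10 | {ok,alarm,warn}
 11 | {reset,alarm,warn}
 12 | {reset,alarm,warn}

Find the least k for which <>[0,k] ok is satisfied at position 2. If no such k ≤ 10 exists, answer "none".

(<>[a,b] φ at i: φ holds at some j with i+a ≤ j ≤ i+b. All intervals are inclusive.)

3

Scan j = 2,3,… for ok:
  j=2: fails
  j=3: fails
  j=4: fails
  j=5: holds
First hit at j=5, so smallest k = 5-2 = 3.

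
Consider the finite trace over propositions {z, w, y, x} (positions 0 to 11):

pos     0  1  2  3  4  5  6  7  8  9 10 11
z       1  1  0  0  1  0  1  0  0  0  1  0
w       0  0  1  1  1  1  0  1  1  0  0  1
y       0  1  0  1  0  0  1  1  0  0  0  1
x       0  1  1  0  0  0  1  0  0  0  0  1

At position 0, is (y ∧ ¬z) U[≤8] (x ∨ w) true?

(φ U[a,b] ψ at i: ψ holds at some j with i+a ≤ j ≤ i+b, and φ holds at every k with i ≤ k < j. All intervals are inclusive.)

Does not hold

Need some j in [0,8] with (x ∨ w), and (y ∧ ¬z) at every k in [0,j-1].
  j=0: (x ∨ w) false.
  j=1: (x ∨ w) holds, but (y ∧ ¬z) fails at k=0 → not this j.
  j=2: (x ∨ w) holds, but (y ∧ ¬z) fails at k=0 → not this j.
  j=3: (x ∨ w) holds, but (y ∧ ¬z) fails at k=0 → not this j.
  j=4: (x ∨ w) holds, but (y ∧ ¬z) fails at k=0 → not this j.
  j=5: (x ∨ w) holds, but (y ∧ ¬z) fails at k=0 → not this j.
  j=6: (x ∨ w) holds, but (y ∧ ¬z) fails at k=0 → not this j.
  j=7: (x ∨ w) holds, but (y ∧ ¬z) fails at k=0 → not this j.
  j=8: (x ∨ w) holds, but (y ∧ ¬z) fails at k=0 → not this j.
No j in the window works → until fails.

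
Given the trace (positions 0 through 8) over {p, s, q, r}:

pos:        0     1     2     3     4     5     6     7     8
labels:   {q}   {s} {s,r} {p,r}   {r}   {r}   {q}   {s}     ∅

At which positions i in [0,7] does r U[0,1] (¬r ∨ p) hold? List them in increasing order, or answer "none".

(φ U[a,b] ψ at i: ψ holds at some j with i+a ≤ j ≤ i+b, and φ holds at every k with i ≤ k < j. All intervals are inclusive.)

Evaluate at each i in [0,7]:
  i=0: ✓ (rhs at j=0)
  i=1: ✓ (rhs at j=1)
  i=2: ✓ (rhs at j=3; lhs holds on [2,2])
  i=3: ✓ (rhs at j=3)
  i=4: ✗ (no rhs in [4,5])
  i=5: ✓ (rhs at j=6; lhs holds on [5,5])
  i=6: ✓ (rhs at j=6)
  i=7: ✓ (rhs at j=7)

0, 1, 2, 3, 5, 6, 7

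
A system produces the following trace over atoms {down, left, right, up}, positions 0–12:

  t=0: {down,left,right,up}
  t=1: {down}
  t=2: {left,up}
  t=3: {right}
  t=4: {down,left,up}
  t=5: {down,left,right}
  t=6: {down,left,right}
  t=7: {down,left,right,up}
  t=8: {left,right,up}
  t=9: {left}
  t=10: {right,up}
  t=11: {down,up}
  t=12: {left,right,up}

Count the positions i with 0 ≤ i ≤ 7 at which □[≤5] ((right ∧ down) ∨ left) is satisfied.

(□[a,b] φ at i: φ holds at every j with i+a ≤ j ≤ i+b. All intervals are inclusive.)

Evaluate at each i in [0,7]:
  i=0: ✗ (fails at j=1)
  i=1: ✗ (fails at j=1)
  i=2: ✗ (fails at j=3)
  i=3: ✗ (fails at j=3)
  i=4: ✓ (all of [4,9])
  i=5: ✗ (fails at j=10)
  i=6: ✗ (fails at j=10)
  i=7: ✗ (fails at j=10)
Positions where it holds: {4} → 1.

1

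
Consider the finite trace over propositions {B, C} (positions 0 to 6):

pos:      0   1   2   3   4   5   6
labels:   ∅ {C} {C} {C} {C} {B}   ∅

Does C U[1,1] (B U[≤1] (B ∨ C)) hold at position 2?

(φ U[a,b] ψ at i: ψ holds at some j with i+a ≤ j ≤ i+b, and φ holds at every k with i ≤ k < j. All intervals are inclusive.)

Need some j in [3,3] with (B U[≤1] (B ∨ C)), and C at every k in [2,j-1].
  j=3: (B U[≤1] (B ∨ C)) holds; C holds at every k in [2,2] → satisfied.

Yes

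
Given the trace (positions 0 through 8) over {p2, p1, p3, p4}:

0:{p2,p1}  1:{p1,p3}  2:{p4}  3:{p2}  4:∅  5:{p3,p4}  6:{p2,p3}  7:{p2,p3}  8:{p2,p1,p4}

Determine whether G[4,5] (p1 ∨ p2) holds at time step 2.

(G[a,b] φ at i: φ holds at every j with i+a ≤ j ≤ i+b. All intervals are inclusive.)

Holds

Check (p1 ∨ p2) at every j in [6,7]:
  j=6: true
  j=7: true
All positions satisfy it → formula holds.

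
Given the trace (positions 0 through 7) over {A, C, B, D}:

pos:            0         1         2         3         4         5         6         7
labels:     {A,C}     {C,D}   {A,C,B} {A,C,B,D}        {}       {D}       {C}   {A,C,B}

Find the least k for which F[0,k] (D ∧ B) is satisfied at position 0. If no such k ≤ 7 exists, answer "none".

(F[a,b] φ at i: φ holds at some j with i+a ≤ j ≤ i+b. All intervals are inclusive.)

Scan j = 0,1,… for (D ∧ B):
  j=0: fails
  j=1: fails
  j=2: fails
  j=3: holds
First hit at j=3, so smallest k = 3-0 = 3.

3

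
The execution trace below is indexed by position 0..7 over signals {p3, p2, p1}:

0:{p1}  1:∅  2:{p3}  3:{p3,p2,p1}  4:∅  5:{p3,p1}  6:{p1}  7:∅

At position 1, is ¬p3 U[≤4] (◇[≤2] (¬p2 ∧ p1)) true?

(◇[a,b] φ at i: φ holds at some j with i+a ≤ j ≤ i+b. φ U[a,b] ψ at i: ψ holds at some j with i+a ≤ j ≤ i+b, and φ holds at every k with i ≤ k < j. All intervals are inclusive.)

Need some j in [1,5] with ◇[≤2] (¬p2 ∧ p1), and ¬p3 at every k in [1,j-1].
  j=1: ◇[≤2] (¬p2 ∧ p1) — fails (none in [1,3]).
  j=2: ◇[≤2] (¬p2 ∧ p1) — fails (none in [2,4]).
  j=3: ◇[≤2] (¬p2 ∧ p1) holds, but ¬p3 fails at k=2 → not this j.
  j=4: ◇[≤2] (¬p2 ∧ p1) holds, but ¬p3 fails at k=2 → not this j.
  j=5: ◇[≤2] (¬p2 ∧ p1) holds, but ¬p3 fails at k=2 → not this j.
No j in the window works → until fails.

Does not hold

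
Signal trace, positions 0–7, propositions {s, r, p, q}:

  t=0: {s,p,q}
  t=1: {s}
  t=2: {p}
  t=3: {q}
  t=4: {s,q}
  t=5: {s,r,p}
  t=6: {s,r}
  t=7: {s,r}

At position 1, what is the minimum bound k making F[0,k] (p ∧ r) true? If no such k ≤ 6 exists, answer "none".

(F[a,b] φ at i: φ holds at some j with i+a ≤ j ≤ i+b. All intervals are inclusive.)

4

Scan j = 1,2,… for (p ∧ r):
  j=1: fails
  j=2: fails
  j=3: fails
  j=4: fails
  j=5: holds
First hit at j=5, so smallest k = 5-1 = 4.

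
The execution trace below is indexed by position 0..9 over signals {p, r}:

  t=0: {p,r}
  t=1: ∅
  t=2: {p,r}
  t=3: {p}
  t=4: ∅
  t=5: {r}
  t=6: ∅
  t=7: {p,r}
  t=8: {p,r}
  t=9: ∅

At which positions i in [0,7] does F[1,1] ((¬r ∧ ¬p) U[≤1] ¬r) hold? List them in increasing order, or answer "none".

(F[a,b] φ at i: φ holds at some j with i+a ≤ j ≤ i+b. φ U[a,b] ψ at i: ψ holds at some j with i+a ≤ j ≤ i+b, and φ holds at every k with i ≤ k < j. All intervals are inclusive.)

Evaluate at each i in [0,7]:
  i=0: ✓ (witness j=1)
  i=1: ✗ (none in [2,2])
  i=2: ✓ (witness j=3)
  i=3: ✓ (witness j=4)
  i=4: ✗ (none in [5,5])
  i=5: ✓ (witness j=6)
  i=6: ✗ (none in [7,7])
  i=7: ✗ (none in [8,8])

0, 2, 3, 5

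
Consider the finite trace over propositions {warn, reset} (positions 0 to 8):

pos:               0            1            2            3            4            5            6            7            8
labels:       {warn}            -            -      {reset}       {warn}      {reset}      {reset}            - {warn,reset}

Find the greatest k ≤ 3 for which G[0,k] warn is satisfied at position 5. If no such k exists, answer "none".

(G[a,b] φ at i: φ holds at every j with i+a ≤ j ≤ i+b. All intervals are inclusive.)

warn must hold from j=5 onward; find where it first fails.
  j=5: fails → no k works.

none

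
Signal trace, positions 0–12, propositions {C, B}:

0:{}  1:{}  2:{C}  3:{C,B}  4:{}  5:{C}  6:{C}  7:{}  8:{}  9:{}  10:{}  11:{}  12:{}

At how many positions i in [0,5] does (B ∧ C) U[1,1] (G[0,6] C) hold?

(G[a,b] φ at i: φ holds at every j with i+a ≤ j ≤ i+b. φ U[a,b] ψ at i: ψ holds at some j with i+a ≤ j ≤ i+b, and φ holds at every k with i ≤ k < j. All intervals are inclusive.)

0

Evaluate at each i in [0,5]:
  i=0: ✗ (no rhs in [1,1])
  i=1: ✗ (no rhs in [2,2])
  i=2: ✗ (no rhs in [3,3])
  i=3: ✗ (no rhs in [4,4])
  i=4: ✗ (no rhs in [5,5])
  i=5: ✗ (no rhs in [6,6])
Positions where it holds: {} → 0.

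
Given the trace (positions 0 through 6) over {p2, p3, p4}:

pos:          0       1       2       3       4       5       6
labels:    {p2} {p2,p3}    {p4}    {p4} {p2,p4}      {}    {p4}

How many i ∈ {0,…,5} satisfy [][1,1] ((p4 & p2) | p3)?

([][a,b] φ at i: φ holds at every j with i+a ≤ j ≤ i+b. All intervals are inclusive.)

2

Evaluate at each i in [0,5]:
  i=0: ✓ (all of [1,1])
  i=1: ✗ (fails at j=2)
  i=2: ✗ (fails at j=3)
  i=3: ✓ (all of [4,4])
  i=4: ✗ (fails at j=5)
  i=5: ✗ (fails at j=6)
Positions where it holds: {0, 3} → 2.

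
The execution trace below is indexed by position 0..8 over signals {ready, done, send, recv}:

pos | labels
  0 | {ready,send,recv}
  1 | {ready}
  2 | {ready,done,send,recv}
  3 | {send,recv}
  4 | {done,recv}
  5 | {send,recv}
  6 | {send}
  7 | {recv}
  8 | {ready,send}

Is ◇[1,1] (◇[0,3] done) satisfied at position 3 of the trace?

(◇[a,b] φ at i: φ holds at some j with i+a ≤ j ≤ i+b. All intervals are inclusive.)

True

Check ◇[0,3] done at each j in [4,4]:
  j=4: holds (witness at 4)
Found at j=4 → formula holds.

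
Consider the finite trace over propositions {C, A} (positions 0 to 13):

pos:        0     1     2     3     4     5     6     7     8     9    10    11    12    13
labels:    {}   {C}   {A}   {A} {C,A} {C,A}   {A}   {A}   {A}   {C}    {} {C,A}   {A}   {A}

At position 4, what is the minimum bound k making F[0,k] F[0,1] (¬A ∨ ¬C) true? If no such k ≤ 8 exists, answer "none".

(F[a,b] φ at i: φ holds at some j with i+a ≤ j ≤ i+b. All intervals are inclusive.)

1

Scan j = 4,5,… for F[0,1] (¬A ∨ ¬C):
  j=4: fails
  j=5: holds
First hit at j=5, so smallest k = 5-4 = 1.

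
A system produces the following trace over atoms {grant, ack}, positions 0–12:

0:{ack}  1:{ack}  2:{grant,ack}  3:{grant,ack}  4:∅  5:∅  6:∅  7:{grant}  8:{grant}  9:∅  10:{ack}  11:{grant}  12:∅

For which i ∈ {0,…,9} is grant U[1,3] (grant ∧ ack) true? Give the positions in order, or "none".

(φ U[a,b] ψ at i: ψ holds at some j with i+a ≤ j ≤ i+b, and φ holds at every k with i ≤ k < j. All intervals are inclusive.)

Evaluate at each i in [0,9]:
  i=0: ✗ (lhs fails at k=0 before rhs at j=2)
  i=1: ✗ (lhs fails at k=1 before rhs at j=2)
  i=2: ✓ (rhs at j=3; lhs holds on [2,2])
  i=3: ✗ (no rhs in [4,6])
  i=4: ✗ (no rhs in [5,7])
  i=5: ✗ (no rhs in [6,8])
  i=6: ✗ (no rhs in [7,9])
  i=7: ✗ (no rhs in [8,10])
  i=8: ✗ (no rhs in [9,11])
  i=9: ✗ (no rhs in [10,12])

2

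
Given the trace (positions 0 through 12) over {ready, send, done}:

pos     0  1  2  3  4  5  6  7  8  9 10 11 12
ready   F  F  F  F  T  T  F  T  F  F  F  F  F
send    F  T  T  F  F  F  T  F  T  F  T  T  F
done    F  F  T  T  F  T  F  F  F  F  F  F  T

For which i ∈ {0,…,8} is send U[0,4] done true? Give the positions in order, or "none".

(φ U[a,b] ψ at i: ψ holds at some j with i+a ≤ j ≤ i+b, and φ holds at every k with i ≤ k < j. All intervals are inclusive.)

1, 2, 3, 5

Evaluate at each i in [0,8]:
  i=0: ✗ (lhs fails at k=0 before rhs at j=2)
  i=1: ✓ (rhs at j=2; lhs holds on [1,1])
  i=2: ✓ (rhs at j=2)
  i=3: ✓ (rhs at j=3)
  i=4: ✗ (lhs fails at k=4 before rhs at j=5)
  i=5: ✓ (rhs at j=5)
  i=6: ✗ (no rhs in [6,10])
  i=7: ✗ (no rhs in [7,11])
  i=8: ✗ (lhs fails at k=9 before rhs at j=12)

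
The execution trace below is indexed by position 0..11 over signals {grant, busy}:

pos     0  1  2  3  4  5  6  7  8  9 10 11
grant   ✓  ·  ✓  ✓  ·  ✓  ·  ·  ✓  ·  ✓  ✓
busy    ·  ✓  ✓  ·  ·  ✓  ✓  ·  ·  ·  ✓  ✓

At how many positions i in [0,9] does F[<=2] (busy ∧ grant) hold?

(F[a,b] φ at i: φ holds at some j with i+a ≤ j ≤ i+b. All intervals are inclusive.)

8

Evaluate at each i in [0,9]:
  i=0: ✓ (witness j=2)
  i=1: ✓ (witness j=2)
  i=2: ✓ (witness j=2)
  i=3: ✓ (witness j=5)
  i=4: ✓ (witness j=5)
  i=5: ✓ (witness j=5)
  i=6: ✗ (none in [6,8])
  i=7: ✗ (none in [7,9])
  i=8: ✓ (witness j=10)
  i=9: ✓ (witness j=10)
Positions where it holds: {0, 1, 2, 3, 4, 5, 8, 9} → 8.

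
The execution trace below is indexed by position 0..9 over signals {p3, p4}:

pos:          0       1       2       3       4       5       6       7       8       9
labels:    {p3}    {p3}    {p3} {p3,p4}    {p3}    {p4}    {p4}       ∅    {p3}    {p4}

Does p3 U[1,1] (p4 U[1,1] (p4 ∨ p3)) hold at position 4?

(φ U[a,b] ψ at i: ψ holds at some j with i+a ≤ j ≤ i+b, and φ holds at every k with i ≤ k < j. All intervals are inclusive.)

Need some j in [5,5] with (p4 U[1,1] (p4 ∨ p3)), and p3 at every k in [4,j-1].
  j=5: (p4 U[1,1] (p4 ∨ p3)) holds; p3 holds at every k in [4,4] → satisfied.

Holds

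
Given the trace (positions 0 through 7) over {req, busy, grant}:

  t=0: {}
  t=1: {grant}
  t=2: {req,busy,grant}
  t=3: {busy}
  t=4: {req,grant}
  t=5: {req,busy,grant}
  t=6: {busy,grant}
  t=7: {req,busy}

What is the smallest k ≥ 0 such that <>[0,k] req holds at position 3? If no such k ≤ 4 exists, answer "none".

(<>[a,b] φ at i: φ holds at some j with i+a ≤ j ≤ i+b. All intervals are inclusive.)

Scan j = 3,4,… for req:
  j=3: fails
  j=4: holds
First hit at j=4, so smallest k = 4-3 = 1.

1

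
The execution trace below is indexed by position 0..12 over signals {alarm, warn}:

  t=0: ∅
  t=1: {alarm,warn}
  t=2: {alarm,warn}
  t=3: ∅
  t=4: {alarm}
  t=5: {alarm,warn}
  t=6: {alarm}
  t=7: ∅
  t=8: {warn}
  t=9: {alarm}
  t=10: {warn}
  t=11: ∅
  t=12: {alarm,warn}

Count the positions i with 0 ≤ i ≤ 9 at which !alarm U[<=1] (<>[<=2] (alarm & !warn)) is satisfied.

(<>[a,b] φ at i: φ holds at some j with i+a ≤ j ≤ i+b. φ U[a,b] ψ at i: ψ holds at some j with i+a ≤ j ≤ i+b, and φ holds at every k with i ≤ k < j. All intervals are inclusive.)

8

Evaluate at each i in [0,9]:
  i=0: ✗ (no rhs in [0,1])
  i=1: ✗ (lhs fails at k=1 before rhs at j=2)
  i=2: ✓ (rhs at j=2)
  i=3: ✓ (rhs at j=3)
  i=4: ✓ (rhs at j=4)
  i=5: ✓ (rhs at j=5)
  i=6: ✓ (rhs at j=6)
  i=7: ✓ (rhs at j=7)
  i=8: ✓ (rhs at j=8)
  i=9: ✓ (rhs at j=9)
Positions where it holds: {2, 3, 4, 5, 6, 7, 8, 9} → 8.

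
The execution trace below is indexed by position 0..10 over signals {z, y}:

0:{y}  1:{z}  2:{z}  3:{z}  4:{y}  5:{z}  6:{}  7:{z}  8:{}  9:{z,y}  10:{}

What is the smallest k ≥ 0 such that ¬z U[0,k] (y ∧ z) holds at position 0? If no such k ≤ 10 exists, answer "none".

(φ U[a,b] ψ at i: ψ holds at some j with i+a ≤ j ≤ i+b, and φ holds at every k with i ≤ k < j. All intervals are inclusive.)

none

Need earliest j ≥ 0 with (y ∧ z), and ¬z at every k in [0,j-1].
  j=0: rhs fails.
  j=1: rhs fails.
  j=2: rhs fails.
  j=3: rhs fails.
  j=4: rhs fails.
  j=5: rhs fails.
  j=6: rhs fails.
  j=7: rhs fails.
  j=8: rhs fails.
  j=9: rhs holds but lhs fails at k=1.
  j=10: rhs fails.
No witness within the range → none.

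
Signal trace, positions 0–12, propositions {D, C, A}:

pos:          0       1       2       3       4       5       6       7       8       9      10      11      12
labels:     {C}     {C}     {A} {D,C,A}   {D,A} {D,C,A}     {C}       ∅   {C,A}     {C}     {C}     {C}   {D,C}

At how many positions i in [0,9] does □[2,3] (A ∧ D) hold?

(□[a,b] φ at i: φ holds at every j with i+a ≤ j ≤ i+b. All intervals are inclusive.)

Evaluate at each i in [0,9]:
  i=0: ✗ (fails at j=2)
  i=1: ✓ (all of [3,4])
  i=2: ✓ (all of [4,5])
  i=3: ✗ (fails at j=6)
  i=4: ✗ (fails at j=6)
  i=5: ✗ (fails at j=7)
  i=6: ✗ (fails at j=8)
  i=7: ✗ (fails at j=9)
  i=8: ✗ (fails at j=10)
  i=9: ✗ (fails at j=11)
Positions where it holds: {1, 2} → 2.

2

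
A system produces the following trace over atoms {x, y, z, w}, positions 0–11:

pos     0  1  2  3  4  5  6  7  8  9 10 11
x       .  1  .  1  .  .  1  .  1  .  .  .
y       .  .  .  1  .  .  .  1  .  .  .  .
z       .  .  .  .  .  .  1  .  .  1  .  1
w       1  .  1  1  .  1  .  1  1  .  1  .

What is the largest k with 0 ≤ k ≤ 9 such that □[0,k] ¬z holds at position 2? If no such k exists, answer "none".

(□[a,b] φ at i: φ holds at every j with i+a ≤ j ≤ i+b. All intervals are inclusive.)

3

¬z must hold from j=2 onward; find where it first fails.
  j=2: holds
  j=3: holds
  j=4: holds
  j=5: holds
  j=6: fails
Holds on [2,5], so largest k = 3.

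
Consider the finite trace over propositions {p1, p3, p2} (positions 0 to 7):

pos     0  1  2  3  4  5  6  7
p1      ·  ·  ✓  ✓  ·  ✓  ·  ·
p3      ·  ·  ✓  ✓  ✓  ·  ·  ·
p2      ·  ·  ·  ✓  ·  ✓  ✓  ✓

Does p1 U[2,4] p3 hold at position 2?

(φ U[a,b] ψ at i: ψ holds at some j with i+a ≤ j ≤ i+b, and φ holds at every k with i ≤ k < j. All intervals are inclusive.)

Yes

Need some j in [4,6] with p3, and p1 at every k in [2,j-1].
  j=4: p3 holds; p1 holds at every k in [2,3] → satisfied.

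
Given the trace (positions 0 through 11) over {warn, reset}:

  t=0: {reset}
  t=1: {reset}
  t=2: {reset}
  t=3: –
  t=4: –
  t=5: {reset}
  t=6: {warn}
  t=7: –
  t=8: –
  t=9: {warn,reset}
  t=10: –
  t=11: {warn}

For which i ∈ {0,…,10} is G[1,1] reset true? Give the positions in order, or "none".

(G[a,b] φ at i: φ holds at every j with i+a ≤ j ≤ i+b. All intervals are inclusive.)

0, 1, 4, 8

Evaluate at each i in [0,10]:
  i=0: ✓ (all of [1,1])
  i=1: ✓ (all of [2,2])
  i=2: ✗ (fails at j=3)
  i=3: ✗ (fails at j=4)
  i=4: ✓ (all of [5,5])
  i=5: ✗ (fails at j=6)
  i=6: ✗ (fails at j=7)
  i=7: ✗ (fails at j=8)
  i=8: ✓ (all of [9,9])
  i=9: ✗ (fails at j=10)
  i=10: ✗ (fails at j=11)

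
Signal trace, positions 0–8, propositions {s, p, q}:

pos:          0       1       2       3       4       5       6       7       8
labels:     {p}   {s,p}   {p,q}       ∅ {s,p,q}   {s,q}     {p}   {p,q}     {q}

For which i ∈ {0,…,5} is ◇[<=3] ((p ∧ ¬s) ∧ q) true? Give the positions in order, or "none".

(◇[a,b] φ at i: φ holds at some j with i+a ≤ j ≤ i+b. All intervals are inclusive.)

Evaluate at each i in [0,5]:
  i=0: ✓ (witness j=2)
  i=1: ✓ (witness j=2)
  i=2: ✓ (witness j=2)
  i=3: ✗ (none in [3,6])
  i=4: ✓ (witness j=7)
  i=5: ✓ (witness j=7)

0, 1, 2, 4, 5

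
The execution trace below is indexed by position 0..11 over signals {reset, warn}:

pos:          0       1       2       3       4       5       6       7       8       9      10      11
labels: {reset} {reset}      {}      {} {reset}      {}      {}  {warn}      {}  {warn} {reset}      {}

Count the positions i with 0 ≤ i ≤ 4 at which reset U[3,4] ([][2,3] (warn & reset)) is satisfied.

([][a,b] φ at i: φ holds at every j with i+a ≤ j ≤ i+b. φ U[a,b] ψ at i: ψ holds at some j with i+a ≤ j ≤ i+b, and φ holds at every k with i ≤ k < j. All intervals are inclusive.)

0

Evaluate at each i in [0,4]:
  i=0: ✗ (no rhs in [3,4])
  i=1: ✗ (no rhs in [4,5])
  i=2: ✗ (no rhs in [5,6])
  i=3: ✗ (no rhs in [6,7])
  i=4: ✗ (no rhs in [7,8])
Positions where it holds: {} → 0.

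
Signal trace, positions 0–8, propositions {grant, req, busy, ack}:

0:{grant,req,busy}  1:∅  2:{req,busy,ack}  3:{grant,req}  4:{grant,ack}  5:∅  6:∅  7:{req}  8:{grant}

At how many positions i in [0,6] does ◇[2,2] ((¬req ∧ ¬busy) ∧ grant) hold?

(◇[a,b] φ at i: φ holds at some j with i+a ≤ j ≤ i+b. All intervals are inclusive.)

2

Evaluate at each i in [0,6]:
  i=0: ✗ (none in [2,2])
  i=1: ✗ (none in [3,3])
  i=2: ✓ (witness j=4)
  i=3: ✗ (none in [5,5])
  i=4: ✗ (none in [6,6])
  i=5: ✗ (none in [7,7])
  i=6: ✓ (witness j=8)
Positions where it holds: {2, 6} → 2.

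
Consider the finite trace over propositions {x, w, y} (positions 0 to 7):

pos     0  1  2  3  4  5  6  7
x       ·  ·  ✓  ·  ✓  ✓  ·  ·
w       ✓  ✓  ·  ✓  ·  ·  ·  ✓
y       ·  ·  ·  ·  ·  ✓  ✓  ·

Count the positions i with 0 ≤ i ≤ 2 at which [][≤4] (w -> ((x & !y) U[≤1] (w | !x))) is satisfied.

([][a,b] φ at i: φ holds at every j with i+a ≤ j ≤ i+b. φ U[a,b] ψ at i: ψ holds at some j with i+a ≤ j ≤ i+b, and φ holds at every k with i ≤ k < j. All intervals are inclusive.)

3

Evaluate at each i in [0,2]:
  i=0: ✓ (all of [0,4])
  i=1: ✓ (all of [1,5])
  i=2: ✓ (all of [2,6])
Positions where it holds: {0, 1, 2} → 3.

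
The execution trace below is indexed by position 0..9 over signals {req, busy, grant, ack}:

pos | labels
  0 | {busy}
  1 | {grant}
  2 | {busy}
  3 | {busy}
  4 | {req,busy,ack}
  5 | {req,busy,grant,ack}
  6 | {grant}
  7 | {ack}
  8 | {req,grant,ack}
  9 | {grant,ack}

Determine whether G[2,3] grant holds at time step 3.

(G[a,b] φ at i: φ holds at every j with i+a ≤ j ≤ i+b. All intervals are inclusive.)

Check grant at every j in [5,6]:
  j=5: true
  j=6: true
All positions satisfy it → formula holds.

Holds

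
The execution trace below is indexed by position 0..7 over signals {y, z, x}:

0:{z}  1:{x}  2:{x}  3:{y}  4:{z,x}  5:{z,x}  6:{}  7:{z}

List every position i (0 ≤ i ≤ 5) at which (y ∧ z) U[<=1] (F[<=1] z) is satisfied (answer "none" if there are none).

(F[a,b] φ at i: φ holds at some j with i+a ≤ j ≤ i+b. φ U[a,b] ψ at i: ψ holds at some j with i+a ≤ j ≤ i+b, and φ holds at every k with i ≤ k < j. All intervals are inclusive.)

0, 3, 4, 5

Evaluate at each i in [0,5]:
  i=0: ✓ (rhs at j=0)
  i=1: ✗ (no rhs in [1,2])
  i=2: ✗ (lhs fails at k=2 before rhs at j=3)
  i=3: ✓ (rhs at j=3)
  i=4: ✓ (rhs at j=4)
  i=5: ✓ (rhs at j=5)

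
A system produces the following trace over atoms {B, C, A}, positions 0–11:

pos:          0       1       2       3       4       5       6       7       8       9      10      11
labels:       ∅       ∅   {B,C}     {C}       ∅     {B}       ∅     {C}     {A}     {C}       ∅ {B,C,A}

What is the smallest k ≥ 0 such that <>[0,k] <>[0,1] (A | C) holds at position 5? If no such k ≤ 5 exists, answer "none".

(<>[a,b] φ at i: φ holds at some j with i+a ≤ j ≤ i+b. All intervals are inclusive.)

Scan j = 5,6,… for <>[0,1] (A | C):
  j=5: fails
  j=6: holds
First hit at j=6, so smallest k = 6-5 = 1.

1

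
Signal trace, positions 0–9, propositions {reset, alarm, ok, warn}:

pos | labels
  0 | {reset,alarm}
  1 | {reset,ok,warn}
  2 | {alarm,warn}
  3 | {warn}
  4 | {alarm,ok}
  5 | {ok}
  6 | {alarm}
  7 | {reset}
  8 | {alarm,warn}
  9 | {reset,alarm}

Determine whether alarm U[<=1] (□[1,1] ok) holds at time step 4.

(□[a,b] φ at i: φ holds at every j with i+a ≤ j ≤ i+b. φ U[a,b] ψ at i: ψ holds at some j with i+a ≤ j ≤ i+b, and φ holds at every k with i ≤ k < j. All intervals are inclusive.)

Need some j in [4,5] with □[1,1] ok, and alarm at every k in [4,j-1].
  j=4: □[1,1] ok holds; no prefix to check → satisfied.

True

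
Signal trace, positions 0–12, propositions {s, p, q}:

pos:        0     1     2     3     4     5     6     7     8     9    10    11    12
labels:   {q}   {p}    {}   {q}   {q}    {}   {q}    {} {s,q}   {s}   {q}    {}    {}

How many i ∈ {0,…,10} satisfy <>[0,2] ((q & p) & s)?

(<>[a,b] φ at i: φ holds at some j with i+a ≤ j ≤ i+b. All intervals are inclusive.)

Evaluate at each i in [0,10]:
  i=0: ✗ (none in [0,2])
  i=1: ✗ (none in [1,3])
  i=2: ✗ (none in [2,4])
  i=3: ✗ (none in [3,5])
  i=4: ✗ (none in [4,6])
  i=5: ✗ (none in [5,7])
  i=6: ✗ (none in [6,8])
  i=7: ✗ (none in [7,9])
  i=8: ✗ (none in [8,10])
  i=9: ✗ (none in [9,11])
  i=10: ✗ (none in [10,12])
Positions where it holds: {} → 0.

0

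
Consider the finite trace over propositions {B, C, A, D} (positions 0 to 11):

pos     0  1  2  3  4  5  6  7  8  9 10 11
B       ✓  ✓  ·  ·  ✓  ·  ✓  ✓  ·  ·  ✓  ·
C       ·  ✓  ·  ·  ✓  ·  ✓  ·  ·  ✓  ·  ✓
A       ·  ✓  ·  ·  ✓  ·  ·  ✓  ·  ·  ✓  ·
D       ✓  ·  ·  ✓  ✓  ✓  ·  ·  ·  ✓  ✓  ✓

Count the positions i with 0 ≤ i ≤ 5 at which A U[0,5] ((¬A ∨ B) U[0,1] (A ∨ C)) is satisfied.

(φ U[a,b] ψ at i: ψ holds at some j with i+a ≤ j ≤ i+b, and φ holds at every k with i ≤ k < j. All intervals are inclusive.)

5

Evaluate at each i in [0,5]:
  i=0: ✓ (rhs at j=0)
  i=1: ✓ (rhs at j=1)
  i=2: ✗ (lhs fails at k=2 before rhs at j=3)
  i=3: ✓ (rhs at j=3)
  i=4: ✓ (rhs at j=4)
  i=5: ✓ (rhs at j=5)
Positions where it holds: {0, 1, 3, 4, 5} → 5.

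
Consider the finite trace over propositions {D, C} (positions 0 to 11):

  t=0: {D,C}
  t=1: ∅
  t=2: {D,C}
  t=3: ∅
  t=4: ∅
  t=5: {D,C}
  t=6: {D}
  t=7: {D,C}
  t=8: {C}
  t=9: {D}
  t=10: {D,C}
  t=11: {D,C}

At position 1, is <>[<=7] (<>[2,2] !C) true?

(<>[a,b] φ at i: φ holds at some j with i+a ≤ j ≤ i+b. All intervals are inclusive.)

Yes

Check <>[2,2] !C at each j in [1,8]:
  j=1: holds (witness at 3)
  j=2: holds (witness at 4)
  j=3: fails (none in [5,5])
  j=4: holds (witness at 6)
  j=5: fails (none in [7,7])
  j=6: fails (none in [8,8])
  j=7: holds (witness at 9)
  j=8: fails (none in [10,10])
Found at j=1 → formula holds.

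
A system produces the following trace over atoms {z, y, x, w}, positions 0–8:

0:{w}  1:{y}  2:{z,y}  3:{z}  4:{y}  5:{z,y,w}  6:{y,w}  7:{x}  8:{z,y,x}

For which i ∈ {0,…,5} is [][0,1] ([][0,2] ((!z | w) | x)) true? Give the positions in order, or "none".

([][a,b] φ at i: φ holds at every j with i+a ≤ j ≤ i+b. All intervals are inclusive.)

Evaluate at each i in [0,5]:
  i=0: ✗ (fails at j=0)
  i=1: ✗ (fails at j=1)
  i=2: ✗ (fails at j=2)
  i=3: ✗ (fails at j=3)
  i=4: ✓ (all of [4,5])
  i=5: ✓ (all of [5,6])

4, 5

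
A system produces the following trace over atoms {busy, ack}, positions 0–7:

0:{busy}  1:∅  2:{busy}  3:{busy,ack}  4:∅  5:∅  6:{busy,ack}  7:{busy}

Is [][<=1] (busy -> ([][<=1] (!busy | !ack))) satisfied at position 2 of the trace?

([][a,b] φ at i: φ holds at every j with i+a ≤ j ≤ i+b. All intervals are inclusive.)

False

Check (busy -> ([][<=1] (!busy | !ack))) at every j in [2,3]:
  j=2: antecedent true; consequent fails at 3 → ✗
  j=3: antecedent true; consequent fails at 3 → ✗
Fails at j=2 → formula fails.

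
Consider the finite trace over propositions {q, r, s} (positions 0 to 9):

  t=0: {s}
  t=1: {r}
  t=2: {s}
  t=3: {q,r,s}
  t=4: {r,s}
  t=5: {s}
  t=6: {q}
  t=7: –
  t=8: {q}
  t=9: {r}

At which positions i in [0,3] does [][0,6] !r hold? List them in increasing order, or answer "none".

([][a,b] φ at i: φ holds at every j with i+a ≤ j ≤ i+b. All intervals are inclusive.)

none

Evaluate at each i in [0,3]:
  i=0: ✗ (fails at j=1)
  i=1: ✗ (fails at j=1)
  i=2: ✗ (fails at j=3)
  i=3: ✗ (fails at j=3)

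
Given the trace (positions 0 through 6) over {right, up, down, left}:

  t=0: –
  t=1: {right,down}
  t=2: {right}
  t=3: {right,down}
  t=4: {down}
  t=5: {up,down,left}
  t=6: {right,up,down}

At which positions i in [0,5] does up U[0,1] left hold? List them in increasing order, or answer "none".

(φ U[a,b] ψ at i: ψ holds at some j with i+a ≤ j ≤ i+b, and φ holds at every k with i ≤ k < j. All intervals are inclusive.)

Evaluate at each i in [0,5]:
  i=0: ✗ (no rhs in [0,1])
  i=1: ✗ (no rhs in [1,2])
  i=2: ✗ (no rhs in [2,3])
  i=3: ✗ (no rhs in [3,4])
  i=4: ✗ (lhs fails at k=4 before rhs at j=5)
  i=5: ✓ (rhs at j=5)

5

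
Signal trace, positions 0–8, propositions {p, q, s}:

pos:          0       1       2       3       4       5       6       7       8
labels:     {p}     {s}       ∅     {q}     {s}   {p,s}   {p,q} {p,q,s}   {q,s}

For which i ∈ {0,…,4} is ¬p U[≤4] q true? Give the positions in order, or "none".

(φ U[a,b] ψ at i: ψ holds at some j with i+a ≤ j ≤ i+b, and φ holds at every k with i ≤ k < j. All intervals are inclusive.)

Evaluate at each i in [0,4]:
  i=0: ✗ (lhs fails at k=0 before rhs at j=3)
  i=1: ✓ (rhs at j=3; lhs holds on [1,2])
  i=2: ✓ (rhs at j=3; lhs holds on [2,2])
  i=3: ✓ (rhs at j=3)
  i=4: ✗ (lhs fails at k=5 before rhs at j=6)

1, 2, 3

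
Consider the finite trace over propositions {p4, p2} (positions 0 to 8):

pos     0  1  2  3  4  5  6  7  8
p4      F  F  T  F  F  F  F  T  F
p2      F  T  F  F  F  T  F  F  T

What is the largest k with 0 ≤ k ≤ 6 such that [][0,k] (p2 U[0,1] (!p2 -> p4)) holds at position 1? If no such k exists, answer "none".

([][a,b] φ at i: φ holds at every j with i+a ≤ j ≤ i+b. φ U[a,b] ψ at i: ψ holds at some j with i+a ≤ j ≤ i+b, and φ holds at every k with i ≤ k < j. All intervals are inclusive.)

(p2 U[0,1] (!p2 -> p4)) must hold from j=1 onward; find where it first fails.
  j=1: holds
  j=2: holds
  j=3: fails
Holds on [1,2], so largest k = 1.

1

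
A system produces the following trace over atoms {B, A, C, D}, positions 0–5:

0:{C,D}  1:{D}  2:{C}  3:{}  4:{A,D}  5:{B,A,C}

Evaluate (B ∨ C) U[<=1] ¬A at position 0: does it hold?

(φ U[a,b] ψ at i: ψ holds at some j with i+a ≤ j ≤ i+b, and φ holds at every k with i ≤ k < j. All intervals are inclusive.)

Yes

Need some j in [0,1] with ¬A, and (B ∨ C) at every k in [0,j-1].
  j=0: ¬A holds; no prefix to check → satisfied.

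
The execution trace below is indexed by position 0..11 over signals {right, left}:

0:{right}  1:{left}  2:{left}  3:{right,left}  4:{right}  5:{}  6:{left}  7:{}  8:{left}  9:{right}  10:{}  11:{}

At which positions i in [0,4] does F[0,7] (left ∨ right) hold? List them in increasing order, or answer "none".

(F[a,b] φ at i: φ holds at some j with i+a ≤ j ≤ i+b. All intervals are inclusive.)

Evaluate at each i in [0,4]:
  i=0: ✓ (witness j=0)
  i=1: ✓ (witness j=1)
  i=2: ✓ (witness j=2)
  i=3: ✓ (witness j=3)
  i=4: ✓ (witness j=4)

0, 1, 2, 3, 4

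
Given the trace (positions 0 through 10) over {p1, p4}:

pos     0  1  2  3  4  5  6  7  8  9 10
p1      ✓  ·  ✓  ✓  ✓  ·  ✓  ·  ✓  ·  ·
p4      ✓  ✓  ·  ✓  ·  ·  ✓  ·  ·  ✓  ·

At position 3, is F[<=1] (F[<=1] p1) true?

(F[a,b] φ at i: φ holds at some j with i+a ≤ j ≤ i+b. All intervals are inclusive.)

Check F[<=1] p1 at each j in [3,4]:
  j=3: holds (witness at 3)
  j=4: holds (witness at 4)
Found at j=3 → formula holds.

True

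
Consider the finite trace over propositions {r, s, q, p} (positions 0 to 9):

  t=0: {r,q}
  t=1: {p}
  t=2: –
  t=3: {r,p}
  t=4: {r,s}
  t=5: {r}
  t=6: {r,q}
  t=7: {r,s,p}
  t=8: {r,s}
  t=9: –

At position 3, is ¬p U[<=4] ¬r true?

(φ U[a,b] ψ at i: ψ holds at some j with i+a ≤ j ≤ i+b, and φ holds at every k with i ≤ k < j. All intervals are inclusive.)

Need some j in [3,7] with ¬r, and ¬p at every k in [3,j-1].
  j=3: ¬r false.
  j=4: ¬r false.
  j=5: ¬r false.
  j=6: ¬r false.
  j=7: ¬r false.
No j in the window works → until fails.

False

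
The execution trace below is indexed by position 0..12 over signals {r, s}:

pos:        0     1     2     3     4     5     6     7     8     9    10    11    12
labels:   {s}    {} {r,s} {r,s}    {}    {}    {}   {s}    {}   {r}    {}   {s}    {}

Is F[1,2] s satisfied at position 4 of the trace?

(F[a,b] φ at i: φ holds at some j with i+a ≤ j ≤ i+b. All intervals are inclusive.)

Check s at each j in [5,6]:
  j=5: false
  j=6: false
No position in the window satisfies it → formula fails.

False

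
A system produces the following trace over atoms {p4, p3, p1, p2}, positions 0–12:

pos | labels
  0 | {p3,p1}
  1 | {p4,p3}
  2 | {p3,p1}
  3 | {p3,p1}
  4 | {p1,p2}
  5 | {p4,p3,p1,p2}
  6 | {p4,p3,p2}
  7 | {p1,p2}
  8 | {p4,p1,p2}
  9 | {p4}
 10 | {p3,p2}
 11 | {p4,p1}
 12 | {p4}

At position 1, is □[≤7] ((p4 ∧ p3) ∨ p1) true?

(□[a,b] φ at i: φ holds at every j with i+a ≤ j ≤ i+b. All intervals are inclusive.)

Holds

Check ((p4 ∧ p3) ∨ p1) at every j in [1,8]:
  j=1: true
  j=2: true
  j=3: true
  j=4: true
  j=5: true
  j=6: true
  j=7: true
  j=8: true
All positions satisfy it → formula holds.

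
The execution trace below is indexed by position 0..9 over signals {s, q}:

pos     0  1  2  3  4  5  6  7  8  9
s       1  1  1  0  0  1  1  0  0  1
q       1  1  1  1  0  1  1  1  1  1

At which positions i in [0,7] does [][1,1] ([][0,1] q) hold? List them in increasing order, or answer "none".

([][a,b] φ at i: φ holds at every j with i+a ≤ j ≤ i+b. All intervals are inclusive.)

0, 1, 4, 5, 6, 7

Evaluate at each i in [0,7]:
  i=0: ✓ (all of [1,1])
  i=1: ✓ (all of [2,2])
  i=2: ✗ (fails at j=3)
  i=3: ✗ (fails at j=4)
  i=4: ✓ (all of [5,5])
  i=5: ✓ (all of [6,6])
  i=6: ✓ (all of [7,7])
  i=7: ✓ (all of [8,8])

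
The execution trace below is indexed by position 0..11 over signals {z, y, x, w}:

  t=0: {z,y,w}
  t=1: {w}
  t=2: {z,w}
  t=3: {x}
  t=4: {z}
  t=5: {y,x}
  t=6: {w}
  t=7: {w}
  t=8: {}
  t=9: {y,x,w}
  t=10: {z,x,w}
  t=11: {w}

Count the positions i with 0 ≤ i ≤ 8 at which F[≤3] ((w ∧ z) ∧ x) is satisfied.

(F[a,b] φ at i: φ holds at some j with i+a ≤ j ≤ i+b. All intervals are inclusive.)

2

Evaluate at each i in [0,8]:
  i=0: ✗ (none in [0,3])
  i=1: ✗ (none in [1,4])
  i=2: ✗ (none in [2,5])
  i=3: ✗ (none in [3,6])
  i=4: ✗ (none in [4,7])
  i=5: ✗ (none in [5,8])
  i=6: ✗ (none in [6,9])
  i=7: ✓ (witness j=10)
  i=8: ✓ (witness j=10)
Positions where it holds: {7, 8} → 2.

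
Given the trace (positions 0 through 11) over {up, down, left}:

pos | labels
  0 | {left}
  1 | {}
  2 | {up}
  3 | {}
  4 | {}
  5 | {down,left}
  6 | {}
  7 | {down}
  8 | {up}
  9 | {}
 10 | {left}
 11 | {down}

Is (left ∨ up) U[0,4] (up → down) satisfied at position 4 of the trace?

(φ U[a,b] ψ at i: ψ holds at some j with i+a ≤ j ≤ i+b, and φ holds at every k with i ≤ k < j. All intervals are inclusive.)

True

Need some j in [4,8] with (up → down), and (left ∨ up) at every k in [4,j-1].
  j=4: (up → down) holds; no prefix to check → satisfied.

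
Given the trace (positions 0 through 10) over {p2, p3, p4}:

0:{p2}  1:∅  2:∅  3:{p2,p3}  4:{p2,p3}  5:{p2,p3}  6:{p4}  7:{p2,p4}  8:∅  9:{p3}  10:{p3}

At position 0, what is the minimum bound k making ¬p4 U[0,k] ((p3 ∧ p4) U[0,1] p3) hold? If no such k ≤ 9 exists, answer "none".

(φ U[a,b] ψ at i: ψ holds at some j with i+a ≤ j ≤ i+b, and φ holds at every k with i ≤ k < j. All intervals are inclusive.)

3

Need earliest j ≥ 0 with ((p3 ∧ p4) U[0,1] p3), and ¬p4 at every k in [0,j-1].
  j=0: rhs fails.
  j=1: rhs fails.
  j=2: rhs fails.
  j=3: rhs holds; lhs holds on [0,2]. k = 3.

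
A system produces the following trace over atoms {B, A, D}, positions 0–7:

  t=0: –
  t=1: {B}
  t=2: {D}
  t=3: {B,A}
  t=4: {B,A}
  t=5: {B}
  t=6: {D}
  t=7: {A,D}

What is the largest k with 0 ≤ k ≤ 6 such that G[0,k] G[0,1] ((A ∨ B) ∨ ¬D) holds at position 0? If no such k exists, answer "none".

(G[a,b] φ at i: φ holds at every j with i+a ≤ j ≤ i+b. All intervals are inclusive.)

G[0,1] ((A ∨ B) ∨ ¬D) must hold from j=0 onward; find where it first fails.
  j=0: holds
  j=1: fails
Holds on [0,0], so largest k = 0.

0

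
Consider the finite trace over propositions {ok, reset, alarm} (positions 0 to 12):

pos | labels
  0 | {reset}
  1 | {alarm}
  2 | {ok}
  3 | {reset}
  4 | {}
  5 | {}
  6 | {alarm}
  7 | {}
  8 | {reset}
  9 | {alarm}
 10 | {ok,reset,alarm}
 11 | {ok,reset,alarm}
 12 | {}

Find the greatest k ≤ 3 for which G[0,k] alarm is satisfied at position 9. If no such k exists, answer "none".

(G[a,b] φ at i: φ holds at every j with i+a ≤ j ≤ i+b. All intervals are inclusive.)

alarm must hold from j=9 onward; find where it first fails.
  j=9: holds
  j=10: holds
  j=11: holds
  j=12: fails
Holds on [9,11], so largest k = 2.

2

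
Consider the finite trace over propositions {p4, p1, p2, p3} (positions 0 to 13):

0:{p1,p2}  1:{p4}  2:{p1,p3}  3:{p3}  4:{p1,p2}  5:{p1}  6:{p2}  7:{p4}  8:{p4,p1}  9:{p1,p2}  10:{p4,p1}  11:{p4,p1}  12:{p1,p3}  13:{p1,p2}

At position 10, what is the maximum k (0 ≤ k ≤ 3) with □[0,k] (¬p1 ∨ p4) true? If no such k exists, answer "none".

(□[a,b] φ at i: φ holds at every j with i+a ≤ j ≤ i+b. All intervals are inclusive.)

1

(¬p1 ∨ p4) must hold from j=10 onward; find where it first fails.
  j=10: holds
  j=11: holds
  j=12: fails
Holds on [10,11], so largest k = 1.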